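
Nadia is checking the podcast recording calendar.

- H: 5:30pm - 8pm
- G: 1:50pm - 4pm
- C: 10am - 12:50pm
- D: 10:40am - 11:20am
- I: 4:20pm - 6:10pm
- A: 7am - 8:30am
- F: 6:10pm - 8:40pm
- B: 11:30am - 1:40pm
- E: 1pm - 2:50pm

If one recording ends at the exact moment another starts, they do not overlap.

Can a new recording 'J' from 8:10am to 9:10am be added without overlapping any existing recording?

A: starts 7am before J ends 9:10am, and ends 8:30am after J starts 8:10am → overlap.
C: starts 10am at or after J ends 9:10am → clear.
D: starts 10:40am at or after J ends 9:10am → clear.
B: starts 11:30am at or after J ends 9:10am → clear.
E: starts 1pm at or after J ends 9:10am → clear.
G: starts 1:50pm at or after J ends 9:10am → clear.
I: starts 4:20pm at or after J ends 9:10am → clear.
H: starts 5:30pm at or after J ends 9:10am → clear.
F: starts 6:10pm at or after J ends 9:10am → clear.
J overlaps A.

No — it overlaps A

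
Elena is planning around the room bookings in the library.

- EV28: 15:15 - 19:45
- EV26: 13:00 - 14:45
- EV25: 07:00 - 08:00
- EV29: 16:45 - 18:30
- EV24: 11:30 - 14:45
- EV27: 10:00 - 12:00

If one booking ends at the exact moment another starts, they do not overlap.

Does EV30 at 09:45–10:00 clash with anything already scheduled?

EV25: ends 08:00 at or before EV30 starts 09:45 → clear.
EV27: starts 10:00 at or after EV30 ends 10:00 → clear.
EV24: starts 11:30 at or after EV30 ends 10:00 → clear.
EV26: starts 13:00 at or after EV30 ends 10:00 → clear.
EV28: starts 15:15 at or after EV30 ends 10:00 → clear.
EV29: starts 16:45 at or after EV30 ends 10:00 → clear.

No — it doesn't clash with anything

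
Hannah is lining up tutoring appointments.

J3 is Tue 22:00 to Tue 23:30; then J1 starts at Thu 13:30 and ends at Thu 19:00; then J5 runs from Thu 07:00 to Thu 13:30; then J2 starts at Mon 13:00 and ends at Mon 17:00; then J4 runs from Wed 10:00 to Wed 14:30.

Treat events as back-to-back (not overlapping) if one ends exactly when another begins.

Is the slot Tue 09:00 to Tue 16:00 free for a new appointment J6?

Yes — the slot is free

J2: ends Mon 17:00 at or before J6 starts Tue 09:00 → clear.
J3: starts Tue 22:00 at or after J6 ends Tue 16:00 → clear.
J4: starts Wed 10:00 at or after J6 ends Tue 16:00 → clear.
J5: starts Thu 07:00 at or after J6 ends Tue 16:00 → clear.
J1: starts Thu 13:30 at or after J6 ends Tue 16:00 → clear.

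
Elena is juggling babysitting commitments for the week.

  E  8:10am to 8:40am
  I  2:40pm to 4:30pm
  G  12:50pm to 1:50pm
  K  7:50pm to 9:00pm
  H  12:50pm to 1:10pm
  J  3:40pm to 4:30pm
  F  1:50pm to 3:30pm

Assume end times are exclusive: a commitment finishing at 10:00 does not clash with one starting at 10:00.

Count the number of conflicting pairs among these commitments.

Sorted by start: E, G, H, F, I, J, K.
G starts after E ends, so nothing later overlaps E either.
H starts before G ends → G and H overlap.
F starts exactly when G ends (back-to-back, no overlap), so nothing later overlaps G either.
F starts after H ends, so nothing later overlaps H either.
I starts before F ends → F and I overlap.
J starts after F ends, so nothing later overlaps F either.
J starts before I ends → I and J overlap.
K starts after I ends.
K starts after J ends.
Overlapping pairs: F & I, G & H, I & J — 3 in total.

3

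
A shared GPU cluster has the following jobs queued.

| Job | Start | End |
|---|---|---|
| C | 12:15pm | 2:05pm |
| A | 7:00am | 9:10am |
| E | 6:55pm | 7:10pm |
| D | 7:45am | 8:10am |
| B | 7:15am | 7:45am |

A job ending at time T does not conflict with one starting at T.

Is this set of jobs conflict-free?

Sorted by start: A, B, D, C, E.
B starts before A ends → A and B overlap.
That's a conflict, so the schedule is not conflict-free.

No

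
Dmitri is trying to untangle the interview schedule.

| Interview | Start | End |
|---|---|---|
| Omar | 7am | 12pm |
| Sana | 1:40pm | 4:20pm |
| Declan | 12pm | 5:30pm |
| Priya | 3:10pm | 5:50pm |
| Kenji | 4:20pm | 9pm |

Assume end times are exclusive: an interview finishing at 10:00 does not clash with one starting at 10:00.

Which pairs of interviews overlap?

Sorted by start: Omar, Declan, Sana, Priya, Kenji.
Declan starts exactly when Omar ends (back-to-back, no overlap), so nothing later overlaps Omar either.
Sana starts before Declan ends → Declan and Sana overlap.
Priya starts before Declan ends → Declan and Priya overlap.
Kenji starts before Declan ends → Declan and Kenji overlap.
Priya starts before Sana ends → Sana and Priya overlap.
Kenji starts exactly when Sana ends (back-to-back, no overlap).
Kenji starts before Priya ends → Priya and Kenji overlap.

Declan & Kenji, Declan & Priya, Declan & Sana, Kenji & Priya, Priya & Sana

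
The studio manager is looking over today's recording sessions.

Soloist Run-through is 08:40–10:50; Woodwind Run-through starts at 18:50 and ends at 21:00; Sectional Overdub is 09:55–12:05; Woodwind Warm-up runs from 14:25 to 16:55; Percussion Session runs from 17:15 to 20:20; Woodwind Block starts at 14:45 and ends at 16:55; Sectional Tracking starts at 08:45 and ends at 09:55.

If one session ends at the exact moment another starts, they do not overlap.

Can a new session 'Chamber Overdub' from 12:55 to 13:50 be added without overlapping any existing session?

Soloist Run-through: ends 10:50 at or before Chamber Overdub starts 12:55 → clear.
Sectional Tracking: ends 09:55 at or before Chamber Overdub starts 12:55 → clear.
Sectional Overdub: ends 12:05 at or before Chamber Overdub starts 12:55 → clear.
Woodwind Warm-up: starts 14:25 at or after Chamber Overdub ends 13:50 → clear.
Woodwind Block: starts 14:45 at or after Chamber Overdub ends 13:50 → clear.
Percussion Session: starts 17:15 at or after Chamber Overdub ends 13:50 → clear.
Woodwind Run-through: starts 18:50 at or after Chamber Overdub ends 13:50 → clear.

Yes — the slot is free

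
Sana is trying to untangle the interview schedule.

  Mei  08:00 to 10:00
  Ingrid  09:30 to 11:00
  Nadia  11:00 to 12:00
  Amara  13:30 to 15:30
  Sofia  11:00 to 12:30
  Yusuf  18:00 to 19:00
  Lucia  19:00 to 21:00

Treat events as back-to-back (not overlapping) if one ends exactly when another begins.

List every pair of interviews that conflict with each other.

Sorted by start: Mei, Ingrid, Nadia, Sofia, Amara, Yusuf, Lucia.
Ingrid starts before Mei ends → Mei and Ingrid overlap.
Nadia starts after Mei ends — done with Mei.
Nadia starts exactly when Ingrid ends (back-to-back, no overlap) — done with Ingrid.
Sofia starts before Nadia ends → Nadia and Sofia overlap.
Amara starts after Nadia ends — done with Nadia.
Amara starts after Sofia ends — done with Sofia.
Yusuf starts after Amara ends — done with Amara.
Lucia starts exactly when Yusuf ends (back-to-back, no overlap).

Ingrid & Mei, Nadia & Sofia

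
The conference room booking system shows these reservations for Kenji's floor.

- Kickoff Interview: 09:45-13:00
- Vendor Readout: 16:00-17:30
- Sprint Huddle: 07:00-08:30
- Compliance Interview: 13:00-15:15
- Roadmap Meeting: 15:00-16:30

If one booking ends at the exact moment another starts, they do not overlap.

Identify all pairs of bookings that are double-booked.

Check each pair: they overlap iff neither finishes before the other starts.
Sorted by start: Sprint Huddle, Kickoff Interview, Compliance Interview, Roadmap Meeting, Vendor Readout.
Kickoff Interview starts after Sprint Huddle ends — done with Sprint Huddle.
Compliance Interview starts exactly when Kickoff Interview ends (back-to-back, no overlap) — done with Kickoff Interview.
Roadmap Meeting starts before Compliance Interview ends → Compliance Interview and Roadmap Meeting overlap.
Vendor Readout starts after Compliance Interview ends.
Vendor Readout starts before Roadmap Meeting ends → Roadmap Meeting and Vendor Readout overlap.

Compliance Interview & Roadmap Meeting, Roadmap Meeting & Vendor Readout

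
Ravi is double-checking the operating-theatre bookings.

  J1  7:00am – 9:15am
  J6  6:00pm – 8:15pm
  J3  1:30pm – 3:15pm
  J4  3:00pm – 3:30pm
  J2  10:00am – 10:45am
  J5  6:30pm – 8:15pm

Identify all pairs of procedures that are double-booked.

Two intervals overlap when each starts before the other ends.
Sorted by start: J1, J2, J3, J4, J6, J5.
J2 starts after J1 ends — done with J1.
J3 starts after J2 ends — done with J2.
J4 starts before J3 ends → J3 and J4 overlap.
J6 starts after J3 ends — done with J3.
J6 starts after J4 ends — done with J4.
J5 starts before J6 ends → J6 and J5 overlap.

J3 & J4, J5 & J6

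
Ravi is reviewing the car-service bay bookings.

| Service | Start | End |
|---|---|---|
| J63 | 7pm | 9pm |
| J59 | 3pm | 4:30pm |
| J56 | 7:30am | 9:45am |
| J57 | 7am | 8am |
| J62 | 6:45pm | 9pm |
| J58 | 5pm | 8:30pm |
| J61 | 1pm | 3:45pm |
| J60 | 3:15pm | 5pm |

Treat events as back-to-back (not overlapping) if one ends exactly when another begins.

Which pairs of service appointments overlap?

Sorted by start: J57, J56, J61, J59, J60, J58, J62, J63.
J56 starts before J57 ends → J57 and J56 overlap.
J61 starts after J57 ends, so J57 has no further overlaps.
J61 starts after J56 ends, so J56 has no further overlaps.
J59 starts before J61 ends → J61 and J59 overlap.
J60 starts before J61 ends → J61 and J60 overlap.
J58 starts after J61 ends, so J61 has no further overlaps.
J60 starts before J59 ends → J59 and J60 overlap.
J58 starts after J59 ends, so J59 has no further overlaps.
J58 starts exactly when J60 ends (back-to-back, no overlap), so J60 has no further overlaps.
J62 starts before J58 ends → J58 and J62 overlap.
J63 starts before J58 ends → J58 and J63 overlap.
J63 starts before J62 ends → J62 and J63 overlap.

J56 & J57, J58 & J62, J58 & J63, J59 & J60, J59 & J61, J60 & J61, J62 & J63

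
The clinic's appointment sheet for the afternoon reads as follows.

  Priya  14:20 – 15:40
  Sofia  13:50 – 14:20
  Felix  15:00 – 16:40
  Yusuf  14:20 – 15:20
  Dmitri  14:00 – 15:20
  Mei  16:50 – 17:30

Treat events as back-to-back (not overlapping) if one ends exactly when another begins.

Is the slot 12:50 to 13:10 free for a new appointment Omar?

Yes — the slot is free

Sofia: starts 13:50 at or after Omar ends 13:10 → clear.
Dmitri: starts 14:00 at or after Omar ends 13:10 → clear.
Priya: starts 14:20 at or after Omar ends 13:10 → clear.
Yusuf: starts 14:20 at or after Omar ends 13:10 → clear.
Felix: starts 15:00 at or after Omar ends 13:10 → clear.
Mei: starts 16:50 at or after Omar ends 13:10 → clear.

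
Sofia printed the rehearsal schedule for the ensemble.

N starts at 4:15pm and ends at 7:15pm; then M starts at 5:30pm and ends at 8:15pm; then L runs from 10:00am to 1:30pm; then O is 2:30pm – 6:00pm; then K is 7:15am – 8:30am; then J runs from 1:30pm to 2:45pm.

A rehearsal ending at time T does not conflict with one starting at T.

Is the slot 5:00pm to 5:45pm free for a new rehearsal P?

No — it overlaps M, N, O

K: ends 8:30am at or before P starts 5:00pm → clear.
L: ends 1:30pm at or before P starts 5:00pm → clear.
J: ends 2:45pm at or before P starts 5:00pm → clear.
O: starts 2:30pm before P ends 5:45pm, and ends 6:00pm after P starts 5:00pm → overlap.
N: starts 4:15pm before P ends 5:45pm, and ends 7:15pm after P starts 5:00pm → overlap.
M: starts 5:30pm before P ends 5:45pm, and ends 8:15pm after P starts 5:00pm → overlap.
P overlaps M, N, O.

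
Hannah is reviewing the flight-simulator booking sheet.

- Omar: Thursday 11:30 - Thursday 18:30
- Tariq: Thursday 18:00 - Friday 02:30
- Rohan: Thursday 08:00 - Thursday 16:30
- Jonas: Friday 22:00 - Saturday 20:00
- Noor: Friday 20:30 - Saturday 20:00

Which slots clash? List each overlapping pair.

Check each pair: they overlap iff neither finishes before the other starts.
Sorted by start: Rohan, Omar, Tariq, Noor, Jonas.
Omar starts before Rohan ends → Rohan and Omar overlap.
Tariq starts after Rohan ends, so Rohan has no further overlaps.
Tariq starts before Omar ends → Omar and Tariq overlap.
Noor starts after Omar ends, so Omar has no further overlaps.
Noor starts after Tariq ends, so Tariq has no further overlaps.
Jonas starts before Noor ends → Noor and Jonas overlap.

Jonas & Noor, Omar & Rohan, Omar & Tariq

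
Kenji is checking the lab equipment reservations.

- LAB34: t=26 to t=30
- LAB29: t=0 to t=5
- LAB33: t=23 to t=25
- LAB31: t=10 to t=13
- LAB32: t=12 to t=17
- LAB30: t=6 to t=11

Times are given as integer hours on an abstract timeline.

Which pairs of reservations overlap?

LAB30 & LAB31, LAB31 & LAB32

Check each pair: they overlap iff neither finishes before the other starts.
Sorted by start: LAB29, LAB30, LAB31, LAB32, LAB33, LAB34.
LAB30 starts after LAB29 ends — done with LAB29.
LAB31 starts before LAB30 ends → LAB30 and LAB31 overlap.
LAB32 starts after LAB30 ends — done with LAB30.
LAB32 starts before LAB31 ends → LAB31 and LAB32 overlap.
LAB33 starts after LAB31 ends — done with LAB31.
LAB33 starts after LAB32 ends — done with LAB32.
LAB34 starts after LAB33 ends.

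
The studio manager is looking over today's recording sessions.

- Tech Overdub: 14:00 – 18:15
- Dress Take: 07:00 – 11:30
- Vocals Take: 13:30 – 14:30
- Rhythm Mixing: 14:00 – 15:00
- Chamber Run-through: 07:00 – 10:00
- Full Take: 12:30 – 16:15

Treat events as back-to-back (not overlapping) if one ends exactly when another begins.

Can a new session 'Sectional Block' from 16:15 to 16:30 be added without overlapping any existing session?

No — it overlaps Tech Overdub

Chamber Run-through: ends 10:00 at or before Sectional Block starts 16:15 → clear.
Dress Take: ends 11:30 at or before Sectional Block starts 16:15 → clear.
Full Take: ends 16:15 at or before Sectional Block starts 16:15 → clear.
Vocals Take: ends 14:30 at or before Sectional Block starts 16:15 → clear.
Rhythm Mixing: ends 15:00 at or before Sectional Block starts 16:15 → clear.
Tech Overdub: starts 14:00 before Sectional Block ends 16:30, and ends 18:15 after Sectional Block starts 16:15 → overlap.
Sectional Block overlaps Tech Overdub.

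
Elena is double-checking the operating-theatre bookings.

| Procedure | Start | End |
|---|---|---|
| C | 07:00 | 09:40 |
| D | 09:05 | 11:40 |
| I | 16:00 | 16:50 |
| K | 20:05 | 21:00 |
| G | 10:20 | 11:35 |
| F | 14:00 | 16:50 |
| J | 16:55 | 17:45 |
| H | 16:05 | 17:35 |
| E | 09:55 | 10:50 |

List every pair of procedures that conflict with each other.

C & D, D & E, D & G, E & G, F & H, F & I, H & I, H & J

Two intervals overlap when each starts before the other ends.
Sorted by start: C, D, E, G, F, I, H, J, K.
D starts before C ends → C and D overlap.
E starts after C ends; C is clear from here.
E starts before D ends → D and E overlap.
G starts before D ends → D and G overlap.
F starts after D ends; D is clear from here.
G starts before E ends → E and G overlap.
F starts after E ends; E is clear from here.
F starts after G ends; G is clear from here.
I starts before F ends → F and I overlap.
H starts before F ends → F and H overlap.
J starts after F ends; F is clear from here.
H starts before I ends → I and H overlap.
J starts after I ends; I is clear from here.
J starts before H ends → H and J overlap.
K starts after H ends.
K starts after J ends.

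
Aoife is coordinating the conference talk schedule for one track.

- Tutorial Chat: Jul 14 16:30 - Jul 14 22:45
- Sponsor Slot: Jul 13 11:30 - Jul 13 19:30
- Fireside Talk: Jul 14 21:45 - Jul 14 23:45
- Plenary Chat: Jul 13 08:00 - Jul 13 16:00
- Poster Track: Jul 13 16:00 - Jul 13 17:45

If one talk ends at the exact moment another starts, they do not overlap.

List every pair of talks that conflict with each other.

Sorted by start: Plenary Chat, Sponsor Slot, Poster Track, Tutorial Chat, Fireside Talk.
Sponsor Slot starts before Plenary Chat ends → Plenary Chat and Sponsor Slot overlap.
Poster Track starts exactly when Plenary Chat ends (back-to-back, no overlap), so Plenary Chat has no further overlaps.
Poster Track starts before Sponsor Slot ends → Sponsor Slot and Poster Track overlap.
Tutorial Chat starts after Sponsor Slot ends, so Sponsor Slot has no further overlaps.
Tutorial Chat starts after Poster Track ends, so Poster Track has no further overlaps.
Fireside Talk starts before Tutorial Chat ends → Tutorial Chat and Fireside Talk overlap.

Fireside Talk & Tutorial Chat, Plenary Chat & Sponsor Slot, Poster Track & Sponsor Slot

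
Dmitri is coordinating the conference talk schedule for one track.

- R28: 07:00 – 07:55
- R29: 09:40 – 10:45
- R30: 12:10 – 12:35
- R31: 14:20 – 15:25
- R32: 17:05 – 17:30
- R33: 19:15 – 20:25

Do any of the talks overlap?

Check each pair: they overlap iff neither finishes before the other starts.
Sorted by start: R28, R29, R30, R31, R32, R33.
R29 starts after R28 ends; R28 is clear from here.
R30 starts after R29 ends; R29 is clear from here.
R31 starts after R30 ends; R30 is clear from here.
R32 starts after R31 ends; R31 is clear from here.
R33 starts after R32 ends.
Every pair is clear; the schedule has no overlaps.

No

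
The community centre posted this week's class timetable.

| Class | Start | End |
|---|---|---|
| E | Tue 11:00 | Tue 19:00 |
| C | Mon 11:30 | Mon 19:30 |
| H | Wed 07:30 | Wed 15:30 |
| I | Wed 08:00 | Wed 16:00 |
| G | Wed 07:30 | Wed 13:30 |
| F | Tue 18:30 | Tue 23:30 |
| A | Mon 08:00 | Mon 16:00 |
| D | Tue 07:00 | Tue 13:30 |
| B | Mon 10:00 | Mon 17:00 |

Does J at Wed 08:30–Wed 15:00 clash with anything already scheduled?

A: ends Mon 16:00 at or before J starts Wed 08:30 → clear.
B: ends Mon 17:00 at or before J starts Wed 08:30 → clear.
C: ends Mon 19:30 at or before J starts Wed 08:30 → clear.
D: ends Tue 13:30 at or before J starts Wed 08:30 → clear.
E: ends Tue 19:00 at or before J starts Wed 08:30 → clear.
F: ends Tue 23:30 at or before J starts Wed 08:30 → clear.
G: starts Wed 07:30 before J ends Wed 15:00, and ends Wed 13:30 after J starts Wed 08:30 → overlap.
H: starts Wed 07:30 before J ends Wed 15:00, and ends Wed 15:30 after J starts Wed 08:30 → overlap.
I: starts Wed 08:00 before J ends Wed 15:00, and ends Wed 16:00 after J starts Wed 08:30 → overlap.
J overlaps G, H, I.

Yes — it overlaps G, H, I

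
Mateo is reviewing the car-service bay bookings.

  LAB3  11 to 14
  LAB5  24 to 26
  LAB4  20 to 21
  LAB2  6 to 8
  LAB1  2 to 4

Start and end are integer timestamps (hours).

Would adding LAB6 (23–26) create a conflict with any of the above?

Yes — it overlaps LAB5

LAB1: ends 4 at or before LAB6 starts 23 → clear.
LAB2: ends 8 at or before LAB6 starts 23 → clear.
LAB3: ends 14 at or before LAB6 starts 23 → clear.
LAB4: ends 21 at or before LAB6 starts 23 → clear.
LAB5: starts 24 before LAB6 ends 26, and ends 26 after LAB6 starts 23 → overlap.
LAB6 overlaps LAB5.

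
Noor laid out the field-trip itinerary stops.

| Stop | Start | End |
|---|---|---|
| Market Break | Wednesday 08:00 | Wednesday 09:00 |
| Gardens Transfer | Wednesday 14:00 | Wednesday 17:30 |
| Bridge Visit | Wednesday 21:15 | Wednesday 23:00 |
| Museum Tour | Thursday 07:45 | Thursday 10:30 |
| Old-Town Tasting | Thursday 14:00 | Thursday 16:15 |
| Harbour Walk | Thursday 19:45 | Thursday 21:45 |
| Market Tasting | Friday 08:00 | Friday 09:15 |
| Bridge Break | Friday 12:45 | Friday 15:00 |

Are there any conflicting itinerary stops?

No

Check each pair: they overlap iff neither finishes before the other starts.
Sorted by start: Market Break, Gardens Transfer, Bridge Visit, Museum Tour, Old-Town Tasting, Harbour Walk, Market Tasting, Bridge Break.
Gardens Transfer starts after Market Break ends; Market Break is clear from here.
Bridge Visit starts after Gardens Transfer ends; Gardens Transfer is clear from here.
Museum Tour starts after Bridge Visit ends; Bridge Visit is clear from here.
Old-Town Tasting starts after Museum Tour ends; Museum Tour is clear from here.
Harbour Walk starts after Old-Town Tasting ends; Old-Town Tasting is clear from here.
Market Tasting starts after Harbour Walk ends; Harbour Walk is clear from here.
Bridge Break starts after Market Tasting ends.
Every pair is clear; the schedule has no overlaps.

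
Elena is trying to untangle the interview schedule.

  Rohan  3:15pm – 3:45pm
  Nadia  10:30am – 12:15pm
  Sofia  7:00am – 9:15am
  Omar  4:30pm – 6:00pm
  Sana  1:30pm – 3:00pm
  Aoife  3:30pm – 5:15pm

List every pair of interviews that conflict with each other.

Sorted by start: Sofia, Nadia, Sana, Rohan, Aoife, Omar.
Nadia starts after Sofia ends, so nothing later overlaps Sofia either.
Sana starts after Nadia ends, so nothing later overlaps Nadia either.
Rohan starts after Sana ends, so nothing later overlaps Sana either.
Aoife starts before Rohan ends → Rohan and Aoife overlap.
Omar starts after Rohan ends.
Omar starts before Aoife ends → Aoife and Omar overlap.

Aoife & Omar, Aoife & Rohan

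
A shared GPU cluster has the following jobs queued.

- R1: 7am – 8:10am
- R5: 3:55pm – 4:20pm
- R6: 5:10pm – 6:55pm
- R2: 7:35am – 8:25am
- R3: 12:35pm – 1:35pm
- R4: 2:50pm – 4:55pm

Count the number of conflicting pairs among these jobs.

2

Sorted by start: R1, R2, R3, R4, R5, R6.
R2 starts before R1 ends → R1 and R2 overlap.
R3 starts after R1 ends — done with R1.
R3 starts after R2 ends — done with R2.
R4 starts after R3 ends — done with R3.
R5 starts before R4 ends → R4 and R5 overlap.
R6 starts after R4 ends.
R6 starts after R5 ends.
Overlapping pairs: R1 & R2, R4 & R5 — 2 in total.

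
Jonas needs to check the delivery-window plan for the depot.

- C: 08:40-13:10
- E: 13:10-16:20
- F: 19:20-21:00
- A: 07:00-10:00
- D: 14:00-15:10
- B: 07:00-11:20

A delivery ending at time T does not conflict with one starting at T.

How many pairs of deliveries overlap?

4

Sorted by start: A, B, C, E, D, F.
B starts before A ends → A and B overlap.
C starts before A ends → A and C overlap.
E starts after A ends, so nothing later overlaps A either.
C starts before B ends → B and C overlap.
E starts after B ends, so nothing later overlaps B either.
E starts exactly when C ends (back-to-back, no overlap), so nothing later overlaps C either.
D starts before E ends → E and D overlap.
F starts after E ends.
F starts after D ends.
Overlapping pairs: A & B, A & C, B & C, D & E — 4 in total.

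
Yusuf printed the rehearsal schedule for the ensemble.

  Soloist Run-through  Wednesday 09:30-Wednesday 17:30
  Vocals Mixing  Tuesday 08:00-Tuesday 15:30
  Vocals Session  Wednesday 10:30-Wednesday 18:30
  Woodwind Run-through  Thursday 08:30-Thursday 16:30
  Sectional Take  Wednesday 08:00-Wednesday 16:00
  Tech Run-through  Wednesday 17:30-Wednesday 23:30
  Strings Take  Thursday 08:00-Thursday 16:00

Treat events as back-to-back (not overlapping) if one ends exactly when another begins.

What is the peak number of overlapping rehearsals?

3

Sort all start/end points and keep a running count:
Tuesday 08:00 start Vocals Mixing → 1
Tuesday 15:30 end Vocals Mixing → 0
Wednesday 08:00 start Sectional Take → 1
Wednesday 09:30 start Soloist Run-through → 2
Wednesday 10:30 start Vocals Session → 3
Wednesday 16:00 end Sectional Take → 2
Wednesday 17:30 end Soloist Run-through → 1
Wednesday 17:30 start Tech Run-through → 2
Wednesday 18:30 end Vocals Session → 1
Wednesday 23:30 end Tech Run-through → 0
Thursday 08:00 start Strings Take → 1
Thursday 08:30 start Woodwind Run-through → 2
Thursday 16:00 end Strings Take → 1
Thursday 16:30 end Woodwind Run-through → 0
Peak is 3, at Wednesday 10:30 (Sectional Take, Soloist Run-through, Vocals Session).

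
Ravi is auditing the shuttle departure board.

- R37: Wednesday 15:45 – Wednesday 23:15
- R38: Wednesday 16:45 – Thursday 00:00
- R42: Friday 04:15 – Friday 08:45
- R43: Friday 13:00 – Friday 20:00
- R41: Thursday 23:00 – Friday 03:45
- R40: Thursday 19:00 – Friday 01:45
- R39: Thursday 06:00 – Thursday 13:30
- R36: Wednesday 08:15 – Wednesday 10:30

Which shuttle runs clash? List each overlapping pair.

Sorted by start: R36, R37, R38, R39, R40, R41, R42, R43.
R37 starts after R36 ends, so R36 has no further overlaps.
R38 starts before R37 ends → R37 and R38 overlap.
R39 starts after R37 ends, so R37 has no further overlaps.
R39 starts after R38 ends, so R38 has no further overlaps.
R40 starts after R39 ends, so R39 has no further overlaps.
R41 starts before R40 ends → R40 and R41 overlap.
R42 starts after R40 ends, so R40 has no further overlaps.
R42 starts after R41 ends, so R41 has no further overlaps.
R43 starts after R42 ends.

R37 & R38, R40 & R41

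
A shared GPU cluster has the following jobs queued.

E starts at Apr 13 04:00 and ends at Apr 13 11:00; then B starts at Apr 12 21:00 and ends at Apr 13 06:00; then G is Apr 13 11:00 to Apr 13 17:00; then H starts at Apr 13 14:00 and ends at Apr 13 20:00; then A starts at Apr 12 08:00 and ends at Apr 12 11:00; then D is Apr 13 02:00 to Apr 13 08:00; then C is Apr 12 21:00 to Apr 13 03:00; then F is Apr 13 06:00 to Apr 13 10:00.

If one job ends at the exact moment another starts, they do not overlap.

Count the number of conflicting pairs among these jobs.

Sorted by start: A, B, C, D, E, F, G, H.
B starts after A ends; A is clear from here.
C starts before B ends → B and C overlap.
D starts before B ends → B and D overlap.
E starts before B ends → B and E overlap.
F starts exactly when B ends (back-to-back, no overlap); B is clear from here.
D starts before C ends → C and D overlap.
E starts after C ends; C is clear from here.
E starts before D ends → D and E overlap.
F starts before D ends → D and F overlap.
G starts after D ends; D is clear from here.
F starts before E ends → E and F overlap.
G starts exactly when E ends (back-to-back, no overlap); E is clear from here.
G starts after F ends; F is clear from here.
H starts before G ends → G and H overlap.
Overlapping pairs: B & C, B & D, B & E, C & D, D & E, D & F, E & F, G & H — 8 in total.

8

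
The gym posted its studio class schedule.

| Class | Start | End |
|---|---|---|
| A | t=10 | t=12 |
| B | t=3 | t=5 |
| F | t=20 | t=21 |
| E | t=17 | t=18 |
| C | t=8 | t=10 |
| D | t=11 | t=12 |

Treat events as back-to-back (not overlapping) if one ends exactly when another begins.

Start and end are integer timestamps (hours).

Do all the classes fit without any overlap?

No

Check each pair: they overlap iff neither finishes before the other starts.
Sorted by start: B, C, A, D, E, F.
C starts after B ends; B is clear from here.
A starts exactly when C ends (back-to-back, no overlap); C is clear from here.
D starts before A ends → A and D overlap.
That's a conflict, so the schedule is not conflict-free.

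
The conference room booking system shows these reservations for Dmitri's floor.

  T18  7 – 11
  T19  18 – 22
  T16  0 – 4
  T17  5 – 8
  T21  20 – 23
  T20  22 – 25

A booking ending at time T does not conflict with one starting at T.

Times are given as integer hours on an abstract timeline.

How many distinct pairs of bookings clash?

Sorted by start: T16, T17, T18, T19, T21, T20.
T17 starts after T16 ends; T16 is clear from here.
T18 starts before T17 ends → T17 and T18 overlap.
T19 starts after T17 ends; T17 is clear from here.
T19 starts after T18 ends; T18 is clear from here.
T21 starts before T19 ends → T19 and T21 overlap.
T20 starts exactly when T19 ends (back-to-back, no overlap).
T20 starts before T21 ends → T21 and T20 overlap.
Overlapping pairs: T17 & T18, T19 & T21, T20 & T21 — 3 in total.

3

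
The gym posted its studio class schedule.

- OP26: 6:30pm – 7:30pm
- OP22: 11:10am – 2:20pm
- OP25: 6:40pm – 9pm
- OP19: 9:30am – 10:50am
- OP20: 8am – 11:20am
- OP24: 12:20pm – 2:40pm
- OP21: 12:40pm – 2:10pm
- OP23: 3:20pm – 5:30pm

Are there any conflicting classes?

Yes

Sorted by start: OP20, OP19, OP22, OP24, OP21, OP23, OP26, OP25.
OP19 starts before OP20 ends → OP20 and OP19 overlap.
That's a conflict, so the schedule is not conflict-free.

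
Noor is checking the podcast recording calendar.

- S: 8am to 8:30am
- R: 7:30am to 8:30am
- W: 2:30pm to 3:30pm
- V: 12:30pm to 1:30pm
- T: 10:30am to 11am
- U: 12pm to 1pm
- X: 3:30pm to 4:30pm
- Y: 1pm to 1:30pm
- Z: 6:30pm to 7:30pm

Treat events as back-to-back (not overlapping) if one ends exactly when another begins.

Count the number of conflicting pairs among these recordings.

3

Sorted by start: R, S, T, U, V, Y, W, X, Z.
S starts before R ends → R and S overlap.
T starts after R ends; R is clear from here.
T starts after S ends; S is clear from here.
U starts after T ends; T is clear from here.
V starts before U ends → U and V overlap.
Y starts exactly when U ends (back-to-back, no overlap); U is clear from here.
Y starts before V ends → V and Y overlap.
W starts after V ends; V is clear from here.
W starts after Y ends; Y is clear from here.
X starts exactly when W ends (back-to-back, no overlap); W is clear from here.
Z starts after X ends.
Overlapping pairs: R & S, U & V, V & Y — 3 in total.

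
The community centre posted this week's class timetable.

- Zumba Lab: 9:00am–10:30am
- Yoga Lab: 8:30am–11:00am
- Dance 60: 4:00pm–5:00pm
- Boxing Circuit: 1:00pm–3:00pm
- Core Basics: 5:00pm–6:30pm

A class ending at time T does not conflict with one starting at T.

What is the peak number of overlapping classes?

Sort all start/end points and keep a running count:
8:30am start Yoga Lab → 1
9:00am start Zumba Lab → 2
10:30am end Zumba Lab → 1
11:00am end Yoga Lab → 0
1:00pm start Boxing Circuit → 1
3:00pm end Boxing Circuit → 0
4:00pm start Dance 60 → 1
5:00pm end Dance 60 → 0
5:00pm start Core Basics → 1
6:30pm end Core Basics → 0
Peak is 2, at 9:00am (Yoga Lab, Zumba Lab).

2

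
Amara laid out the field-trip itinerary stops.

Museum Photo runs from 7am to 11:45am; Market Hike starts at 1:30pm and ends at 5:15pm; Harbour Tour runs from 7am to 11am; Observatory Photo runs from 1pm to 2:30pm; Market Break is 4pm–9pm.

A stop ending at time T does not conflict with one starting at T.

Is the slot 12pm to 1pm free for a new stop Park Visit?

Harbour Tour: ends 11am at or before Park Visit starts 12pm → clear.
Museum Photo: ends 11:45am at or before Park Visit starts 12pm → clear.
Observatory Photo: starts 1pm at or after Park Visit ends 1pm → clear.
Market Hike: starts 1:30pm at or after Park Visit ends 1pm → clear.
Market Break: starts 4pm at or after Park Visit ends 1pm → clear.

Yes — the slot is free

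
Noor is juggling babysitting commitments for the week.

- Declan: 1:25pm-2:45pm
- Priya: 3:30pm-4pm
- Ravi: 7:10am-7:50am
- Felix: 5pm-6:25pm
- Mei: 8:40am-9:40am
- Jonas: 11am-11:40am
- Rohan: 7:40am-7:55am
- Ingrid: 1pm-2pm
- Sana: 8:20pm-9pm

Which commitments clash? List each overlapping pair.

Check each pair: they overlap iff neither finishes before the other starts.
Sorted by start: Ravi, Rohan, Mei, Jonas, Ingrid, Declan, Priya, Felix, Sana.
Rohan starts before Ravi ends → Ravi and Rohan overlap.
Mei starts after Ravi ends — done with Ravi.
Mei starts after Rohan ends — done with Rohan.
Jonas starts after Mei ends — done with Mei.
Ingrid starts after Jonas ends — done with Jonas.
Declan starts before Ingrid ends → Ingrid and Declan overlap.
Priya starts after Ingrid ends — done with Ingrid.
Priya starts after Declan ends — done with Declan.
Felix starts after Priya ends — done with Priya.
Sana starts after Felix ends.

Declan & Ingrid, Ravi & Rohan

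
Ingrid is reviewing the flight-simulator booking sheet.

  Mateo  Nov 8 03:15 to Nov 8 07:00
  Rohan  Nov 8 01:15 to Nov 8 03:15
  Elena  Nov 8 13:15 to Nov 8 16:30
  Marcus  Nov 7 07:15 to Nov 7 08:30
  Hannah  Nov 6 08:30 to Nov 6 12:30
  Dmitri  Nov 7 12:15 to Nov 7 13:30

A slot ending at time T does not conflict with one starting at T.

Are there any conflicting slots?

Sorted by start: Hannah, Marcus, Dmitri, Rohan, Mateo, Elena.
Marcus starts after Hannah ends, so Hannah has no further overlaps.
Dmitri starts after Marcus ends, so Marcus has no further overlaps.
Rohan starts after Dmitri ends, so Dmitri has no further overlaps.
Mateo starts exactly when Rohan ends (back-to-back, no overlap), so Rohan has no further overlaps.
Elena starts after Mateo ends.
Every pair is clear; the schedule has no overlaps.

No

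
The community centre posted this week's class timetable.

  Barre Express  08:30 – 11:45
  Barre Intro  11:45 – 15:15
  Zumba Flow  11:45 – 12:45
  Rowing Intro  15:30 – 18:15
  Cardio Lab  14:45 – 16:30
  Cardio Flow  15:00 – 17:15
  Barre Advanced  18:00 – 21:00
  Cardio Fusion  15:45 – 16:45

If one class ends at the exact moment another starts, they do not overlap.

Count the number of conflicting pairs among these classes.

Sorted by start: Barre Express, Barre Intro, Zumba Flow, Cardio Lab, Cardio Flow, Rowing Intro, Cardio Fusion, Barre Advanced.
Barre Intro starts exactly when Barre Express ends (back-to-back, no overlap), so Barre Express has no further overlaps.
Zumba Flow starts before Barre Intro ends → Barre Intro and Zumba Flow overlap.
Cardio Lab starts before Barre Intro ends → Barre Intro and Cardio Lab overlap.
Cardio Flow starts before Barre Intro ends → Barre Intro and Cardio Flow overlap.
Rowing Intro starts after Barre Intro ends, so Barre Intro has no further overlaps.
Cardio Lab starts after Zumba Flow ends, so Zumba Flow has no further overlaps.
Cardio Flow starts before Cardio Lab ends → Cardio Lab and Cardio Flow overlap.
Rowing Intro starts before Cardio Lab ends → Cardio Lab and Rowing Intro overlap.
Cardio Fusion starts before Cardio Lab ends → Cardio Lab and Cardio Fusion overlap.
Barre Advanced starts after Cardio Lab ends.
Rowing Intro starts before Cardio Flow ends → Cardio Flow and Rowing Intro overlap.
Cardio Fusion starts before Cardio Flow ends → Cardio Flow and Cardio Fusion overlap.
Barre Advanced starts after Cardio Flow ends.
Cardio Fusion starts before Rowing Intro ends → Rowing Intro and Cardio Fusion overlap.
Barre Advanced starts before Rowing Intro ends → Rowing Intro and Barre Advanced overlap.
Barre Advanced starts after Cardio Fusion ends.
Overlapping pairs: Barre Advanced & Rowing Intro, Barre Intro & Cardio Flow, Barre Intro & Cardio Lab, Barre Intro & Zumba Flow, Cardio Flow & Cardio Fusion, Cardio Flow & Cardio Lab, Cardio Flow & Rowing Intro, Cardio Fusion & Cardio Lab, Cardio Fusion & Rowing Intro, Cardio Lab & Rowing Intro — 10 in total.

10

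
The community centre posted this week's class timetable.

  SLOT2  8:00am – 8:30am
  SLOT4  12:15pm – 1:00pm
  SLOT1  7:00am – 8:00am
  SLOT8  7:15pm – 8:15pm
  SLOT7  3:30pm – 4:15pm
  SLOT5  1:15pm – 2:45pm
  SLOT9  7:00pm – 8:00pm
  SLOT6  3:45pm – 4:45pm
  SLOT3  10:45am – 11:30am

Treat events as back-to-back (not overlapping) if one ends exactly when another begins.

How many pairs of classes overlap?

Sorted by start: SLOT1, SLOT2, SLOT3, SLOT4, SLOT5, SLOT7, SLOT6, SLOT9, SLOT8.
SLOT2 starts exactly when SLOT1 ends (back-to-back, no overlap), so nothing later overlaps SLOT1 either.
SLOT3 starts after SLOT2 ends, so nothing later overlaps SLOT2 either.
SLOT4 starts after SLOT3 ends, so nothing later overlaps SLOT3 either.
SLOT5 starts after SLOT4 ends, so nothing later overlaps SLOT4 either.
SLOT7 starts after SLOT5 ends, so nothing later overlaps SLOT5 either.
SLOT6 starts before SLOT7 ends → SLOT7 and SLOT6 overlap.
SLOT9 starts after SLOT7 ends, so nothing later overlaps SLOT7 either.
SLOT9 starts after SLOT6 ends, so nothing later overlaps SLOT6 either.
SLOT8 starts before SLOT9 ends → SLOT9 and SLOT8 overlap.
Overlapping pairs: SLOT6 & SLOT7, SLOT8 & SLOT9 — 2 in total.

2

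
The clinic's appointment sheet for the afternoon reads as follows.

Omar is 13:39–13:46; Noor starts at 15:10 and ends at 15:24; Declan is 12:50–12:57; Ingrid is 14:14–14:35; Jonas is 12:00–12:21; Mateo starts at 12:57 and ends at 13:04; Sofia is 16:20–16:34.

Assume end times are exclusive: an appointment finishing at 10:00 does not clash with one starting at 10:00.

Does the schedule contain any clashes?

No

Sorted by start: Jonas, Declan, Mateo, Omar, Ingrid, Noor, Sofia.
Declan starts after Jonas ends, so Jonas has no further overlaps.
Mateo starts exactly when Declan ends (back-to-back, no overlap), so Declan has no further overlaps.
Omar starts after Mateo ends, so Mateo has no further overlaps.
Ingrid starts after Omar ends, so Omar has no further overlaps.
Noor starts after Ingrid ends, so Ingrid has no further overlaps.
Sofia starts after Noor ends.
Every pair is clear; the schedule has no overlaps.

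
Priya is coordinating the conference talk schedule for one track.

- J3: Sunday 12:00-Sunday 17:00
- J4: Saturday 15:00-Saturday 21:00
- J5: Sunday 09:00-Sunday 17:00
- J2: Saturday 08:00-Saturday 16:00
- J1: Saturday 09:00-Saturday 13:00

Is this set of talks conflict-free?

Two intervals overlap when each starts before the other ends.
Sorted by start: J2, J1, J4, J5, J3.
J1 starts before J2 ends → J2 and J1 overlap.
That's a conflict, so the schedule is not conflict-free.

No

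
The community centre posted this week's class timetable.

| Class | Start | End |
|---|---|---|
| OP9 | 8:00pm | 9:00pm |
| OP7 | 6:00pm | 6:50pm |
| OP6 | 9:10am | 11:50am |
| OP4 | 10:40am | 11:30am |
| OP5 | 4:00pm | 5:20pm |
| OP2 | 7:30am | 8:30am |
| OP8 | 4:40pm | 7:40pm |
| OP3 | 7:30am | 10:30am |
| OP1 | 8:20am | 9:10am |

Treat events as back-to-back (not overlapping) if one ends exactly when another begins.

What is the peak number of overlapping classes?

Walk through starts and ends in time order (an end at T is processed before a start at T):
7:30am start OP2 → 1
7:30am start OP3 → 2
8:20am start OP1 → 3
8:30am end OP2 → 2
9:10am end OP1 → 1
9:10am start OP6 → 2
10:30am end OP3 → 1
10:40am start OP4 → 2
11:30am end OP4 → 1
11:50am end OP6 → 0
4:00pm start OP5 → 1
4:40pm start OP8 → 2
5:20pm end OP5 → 1
6:00pm start OP7 → 2
6:50pm end OP7 → 1
7:40pm end OP8 → 0
8:00pm start OP9 → 1
9:00pm end OP9 → 0
Peak is 3, at 8:20am (OP1, OP2, OP3).

3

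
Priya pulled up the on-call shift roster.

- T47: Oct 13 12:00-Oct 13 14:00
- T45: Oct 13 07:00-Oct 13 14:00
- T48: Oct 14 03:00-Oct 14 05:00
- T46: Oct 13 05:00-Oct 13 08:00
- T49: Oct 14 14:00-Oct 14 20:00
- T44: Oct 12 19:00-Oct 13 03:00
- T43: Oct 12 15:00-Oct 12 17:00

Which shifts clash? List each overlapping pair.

T45 & T46, T45 & T47

Check each pair: they overlap iff neither finishes before the other starts.
Sorted by start: T43, T44, T46, T45, T47, T48, T49.
T44 starts after T43 ends, so T43 has no further overlaps.
T46 starts after T44 ends, so T44 has no further overlaps.
T45 starts before T46 ends → T46 and T45 overlap.
T47 starts after T46 ends, so T46 has no further overlaps.
T47 starts before T45 ends → T45 and T47 overlap.
T48 starts after T45 ends, so T45 has no further overlaps.
T48 starts after T47 ends, so T47 has no further overlaps.
T49 starts after T48 ends.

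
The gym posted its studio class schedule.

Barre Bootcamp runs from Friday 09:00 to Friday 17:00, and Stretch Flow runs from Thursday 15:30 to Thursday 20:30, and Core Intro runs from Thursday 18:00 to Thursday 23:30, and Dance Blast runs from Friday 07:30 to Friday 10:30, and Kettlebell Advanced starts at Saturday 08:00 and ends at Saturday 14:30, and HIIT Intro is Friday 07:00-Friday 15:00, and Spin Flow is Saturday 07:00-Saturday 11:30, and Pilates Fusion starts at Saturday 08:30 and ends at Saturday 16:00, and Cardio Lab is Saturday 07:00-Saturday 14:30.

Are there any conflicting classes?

Sorted by start: Stretch Flow, Core Intro, HIIT Intro, Dance Blast, Barre Bootcamp, Spin Flow, Cardio Lab, Kettlebell Advanced, Pilates Fusion.
Core Intro starts before Stretch Flow ends → Stretch Flow and Core Intro overlap.
That's a conflict, so the schedule is not conflict-free.

Yes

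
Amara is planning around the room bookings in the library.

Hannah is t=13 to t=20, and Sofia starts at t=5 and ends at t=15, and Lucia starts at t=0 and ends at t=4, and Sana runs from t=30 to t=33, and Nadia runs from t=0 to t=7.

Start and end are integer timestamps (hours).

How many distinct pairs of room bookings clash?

Sorted by start: Lucia, Nadia, Sofia, Hannah, Sana.
Nadia starts before Lucia ends → Lucia and Nadia overlap.
Sofia starts after Lucia ends; Lucia is clear from here.
Sofia starts before Nadia ends → Nadia and Sofia overlap.
Hannah starts after Nadia ends; Nadia is clear from here.
Hannah starts before Sofia ends → Sofia and Hannah overlap.
Sana starts after Sofia ends.
Sana starts after Hannah ends.
Overlapping pairs: Hannah & Sofia, Lucia & Nadia, Nadia & Sofia — 3 in total.

3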